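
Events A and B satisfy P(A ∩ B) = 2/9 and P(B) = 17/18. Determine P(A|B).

P(A|B) = P(A ∩ B) / P(B)
= (2/9) / (17/18)
= 4/17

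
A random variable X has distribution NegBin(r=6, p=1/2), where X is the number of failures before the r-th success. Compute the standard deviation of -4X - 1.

For X ~ NegBin(r=6, p=1/2), where X is the number of failures before the r-th success:
Var(X) = 12
SD(X) = √(Var(X)) = √(12) = 2 \sqrt{3}
SD(-4X - 1) = |-4| × SD(X) = 4 × 2 \sqrt{3} = 8 \sqrt{3}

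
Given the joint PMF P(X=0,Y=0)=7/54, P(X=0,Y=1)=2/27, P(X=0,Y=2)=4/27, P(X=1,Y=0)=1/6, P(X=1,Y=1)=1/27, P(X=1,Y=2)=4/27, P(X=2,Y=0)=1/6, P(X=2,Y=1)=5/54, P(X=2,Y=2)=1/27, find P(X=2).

P(X=2) = P(X=2,Y=0) + P(X=2,Y=1) + P(X=2,Y=2)
= 1/6 + 5/54 + 1/27
= 8/27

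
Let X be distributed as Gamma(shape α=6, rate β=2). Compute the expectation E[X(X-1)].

E[X(X-1)] = E[X² - X] = E[X²] - E[X]
E[X] = 3
E[X²] = Var(X) + (E[X])² = \frac{3}{2} + (3)² = \frac{21}{2}
E[X(X-1)] = \frac{21}{2} - 3 = \frac{15}{2}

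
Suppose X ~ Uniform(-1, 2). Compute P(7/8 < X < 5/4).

P(7/8 < X < 5/4) = ∫_{7/8}^{5/4} f(x) dx
where f(x) = \frac{1}{3}
= \frac{1}{8}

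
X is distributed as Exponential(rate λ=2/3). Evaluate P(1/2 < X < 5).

P(1/2 < X < 5) = ∫_{1/2}^{5} f(x) dx
where f(x) = \frac{2 e^{- \frac{2 x}{3}}}{3}
= - \frac{1 - e^{3}}{e^{\frac{10}{3}}}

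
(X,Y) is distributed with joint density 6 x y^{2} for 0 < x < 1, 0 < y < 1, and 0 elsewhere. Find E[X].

E[X] = ∫_0^1 ∫_0^1 x × f(x,y) dy dx
= ∫_0^1 ∫_0^1 x × (6 x y^{2}) dy dx
= \frac{2}{3}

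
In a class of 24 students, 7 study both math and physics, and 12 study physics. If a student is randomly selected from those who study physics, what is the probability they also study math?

P(A ∩ B) = 7/24
P(B) = 12/24 = 1/2
P(A|B) = P(A ∩ B) / P(B) = (7/24) / (1/2) = 7/12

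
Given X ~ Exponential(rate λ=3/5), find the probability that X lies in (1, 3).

P(1 < X < 3) = ∫_{1}^{3} f(x) dx
where f(x) = \frac{3 e^{- \frac{3 x}{5}}}{5}
= - \frac{1 - e^{\frac{6}{5}}}{e^{\frac{9}{5}}}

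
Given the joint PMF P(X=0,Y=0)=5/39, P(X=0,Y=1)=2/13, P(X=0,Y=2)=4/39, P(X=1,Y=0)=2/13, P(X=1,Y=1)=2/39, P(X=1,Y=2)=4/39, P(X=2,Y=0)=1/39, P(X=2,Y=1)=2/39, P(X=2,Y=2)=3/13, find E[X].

First find marginal of X:
P(X=0) = 5/13
P(X=1) = 4/13
P(X=2) = 4/13
E[X] = 0 × 5/13 + 1 × 4/13 + 2 × 4/13 = 12/13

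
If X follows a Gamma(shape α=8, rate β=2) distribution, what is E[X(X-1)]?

E[X(X-1)] = E[X² - X] = E[X²] - E[X]
E[X] = 4
E[X²] = Var(X) + (E[X])² = 2 + (4)² = 18
E[X(X-1)] = 18 - 4 = 14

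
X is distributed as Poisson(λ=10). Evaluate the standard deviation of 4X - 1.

For X ~ Poisson(λ=10):
Var(X) = 10
SD(X) = √(Var(X)) = √(10) = \sqrt{10}
SD(4X - 1) = |4| × SD(X) = 4 × \sqrt{10} = 4 \sqrt{10}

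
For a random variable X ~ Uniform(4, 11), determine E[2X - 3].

For X ~ Uniform(4, 11):
E[X] = \frac{15}{2}
E[2X - 3] = 2 × E[X] - 3 = 12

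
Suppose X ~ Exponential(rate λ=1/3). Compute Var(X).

For X ~ Exponential(rate λ=1/3):
Var(X) = 9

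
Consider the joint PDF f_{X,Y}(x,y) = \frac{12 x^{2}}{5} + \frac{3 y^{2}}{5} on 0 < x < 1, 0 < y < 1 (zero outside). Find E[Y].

E[Y] = ∫_0^1 ∫_0^1 y × f(x,y) dx dy
= \frac{11}{20}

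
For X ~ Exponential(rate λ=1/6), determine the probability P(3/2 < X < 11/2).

P(3/2 < X < 11/2) = ∫_{3/2}^{11/2} f(x) dx
where f(x) = \frac{e^{- \frac{x}{6}}}{6}
= - \frac{1}{e^{\frac{11}{12}}} + e^{- \frac{1}{4}}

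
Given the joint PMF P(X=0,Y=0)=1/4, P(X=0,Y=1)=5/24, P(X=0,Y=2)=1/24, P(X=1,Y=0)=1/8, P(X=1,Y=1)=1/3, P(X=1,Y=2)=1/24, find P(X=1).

P(X=1) = P(X=1,Y=0) + P(X=1,Y=1) + P(X=1,Y=2)
= 1/8 + 1/3 + 1/24
= 1/2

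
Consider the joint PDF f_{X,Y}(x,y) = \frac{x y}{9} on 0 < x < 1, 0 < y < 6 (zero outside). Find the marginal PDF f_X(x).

f_X(x) = ∫_0^6 f(x,y) dy
= ∫_0^6 \frac{x y}{9} dy
= 2 x for 0 < x < 1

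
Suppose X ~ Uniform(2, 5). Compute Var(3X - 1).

For X ~ Uniform(2, 5):
Var(X) = \frac{3}{4}
Var(3X - 1) = (3)² × Var(X) = 9 × \frac{3}{4} = \frac{27}{4}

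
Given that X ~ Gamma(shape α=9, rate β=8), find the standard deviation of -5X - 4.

For X ~ Gamma(shape α=9, rate β=8):
Var(X) = \frac{9}{64}
SD(X) = √(Var(X)) = √(\frac{9}{64}) = \frac{3}{8}
SD(-5X - 4) = |-5| × SD(X) = 5 × \frac{3}{8} = \frac{15}{8}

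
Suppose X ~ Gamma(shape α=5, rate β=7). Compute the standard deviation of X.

For X ~ Gamma(shape α=5, rate β=7):
Var(X) = \frac{5}{49}
SD(X) = √(Var(X)) = √(\frac{5}{49}) = \frac{\sqrt{5}}{7}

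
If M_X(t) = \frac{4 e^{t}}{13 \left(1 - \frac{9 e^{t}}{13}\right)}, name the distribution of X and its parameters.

The MGF M(t) = \frac{4 e^{t}}{13 \left(1 - \frac{9 e^{t}}{13}\right)} is the standard form for the Geometric distribution.
Comparing with the known MGF formula identifies: Geometric(p=4/13), X = trial number of first success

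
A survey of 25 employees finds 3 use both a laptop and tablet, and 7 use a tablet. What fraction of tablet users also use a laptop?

P(A ∩ B) = 3/25
P(B) = 7/25
P(A|B) = P(A ∩ B) / P(B) = (3/25) / (7/25) = 3/7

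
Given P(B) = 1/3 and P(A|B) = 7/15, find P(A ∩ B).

By definition, P(A|B) = P(A ∩ B) / P(B)
So P(A ∩ B) = P(A|B) × P(B)
= 7/15 × 1/3
= 7/45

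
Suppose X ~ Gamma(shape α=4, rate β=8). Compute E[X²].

Using the identity E[X²] = Var(X) + (E[X])²:
E[X] = \frac{1}{2}
Var(X) = \frac{1}{16}
E[X²] = \frac{1}{16} + (\frac{1}{2})²
= \frac{5}{16}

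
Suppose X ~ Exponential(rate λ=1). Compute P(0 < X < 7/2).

P(0 < X < 7/2) = ∫_{0}^{7/2} f(x) dx
where f(x) = e^{- x}
= 1 - e^{- \frac{7}{2}}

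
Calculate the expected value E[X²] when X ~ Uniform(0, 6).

Using the identity E[X²] = Var(X) + (E[X])²:
E[X] = 3
Var(X) = 3
E[X²] = 3 + (3)²
= 12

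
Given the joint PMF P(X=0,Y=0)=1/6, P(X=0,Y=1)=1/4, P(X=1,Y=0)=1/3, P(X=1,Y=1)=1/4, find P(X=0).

P(X=0) = P(X=0,Y=0) + P(X=0,Y=1)
= 1/6 + 1/4
= 5/12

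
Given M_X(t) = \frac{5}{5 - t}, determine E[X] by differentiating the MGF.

To find E[X], compute M^(1)(0):
M^(1)(t) = \frac{5}{\left(5 - t\right)^{2}}
M^(1)(0) = \frac{1}{5}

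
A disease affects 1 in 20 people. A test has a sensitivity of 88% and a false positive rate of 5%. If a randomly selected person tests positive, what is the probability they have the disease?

Let D = the rare event, + = positive/flagged.
P(D) = 1/20
P(+|D) = 88/100 = 22/25
P(+|D') = 5/100 = 1/20
P(+) = P(+|D)P(D) + P(+|D')P(D')
     = \frac{22}{25} × \frac{1}{20} + \frac{1}{20} × \frac{19}{20}
     = \frac{183}{2000}
P(D|+) = P(+|D)P(D)/P(+) = \frac{88}{183}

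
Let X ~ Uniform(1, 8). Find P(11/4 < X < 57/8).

P(11/4 < X < 57/8) = ∫_{11/4}^{57/8} f(x) dx
where f(x) = \frac{1}{7}
= \frac{5}{8}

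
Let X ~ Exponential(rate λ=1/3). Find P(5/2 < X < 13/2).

P(5/2 < X < 13/2) = ∫_{5/2}^{13/2} f(x) dx
where f(x) = \frac{e^{- \frac{x}{3}}}{3}
= - \frac{1 - e^{\frac{4}{3}}}{e^{\frac{13}{6}}}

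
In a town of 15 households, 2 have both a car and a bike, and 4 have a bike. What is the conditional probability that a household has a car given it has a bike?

P(A ∩ B) = 2/15
P(B) = 4/15
P(A|B) = P(A ∩ B) / P(B) = (2/15) / (4/15) = 1/2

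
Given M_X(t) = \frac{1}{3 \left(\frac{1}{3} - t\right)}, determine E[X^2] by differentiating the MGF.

To find E[X^2], compute M^(2)(0):
M^(1)(t) = \frac{1}{3 \left(\frac{1}{3} - t\right)^{2}}
M^(2)(t) = \frac{2}{3 \left(\frac{1}{3} - t\right)^{3}}
M^(2)(0) = 18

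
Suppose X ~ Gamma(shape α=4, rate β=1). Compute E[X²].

Using the identity E[X²] = Var(X) + (E[X])²:
E[X] = 4
Var(X) = 4
E[X²] = 4 + (4)²
= 20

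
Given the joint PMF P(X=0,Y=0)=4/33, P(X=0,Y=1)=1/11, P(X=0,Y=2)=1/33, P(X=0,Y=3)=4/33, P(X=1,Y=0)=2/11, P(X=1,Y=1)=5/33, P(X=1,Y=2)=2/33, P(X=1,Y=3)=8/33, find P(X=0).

P(X=0) = P(X=0,Y=0) + P(X=0,Y=1) + P(X=0,Y=2) + P(X=0,Y=3)
= 4/33 + 1/11 + 1/33 + 4/33
= 4/11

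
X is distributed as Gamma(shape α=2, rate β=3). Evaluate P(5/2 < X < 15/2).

P(5/2 < X < 15/2) = ∫_{5/2}^{15/2} f(x) dx
where f(x) = 9 x e^{- 3 x}
= \frac{-47 + 17 e^{15}}{2 e^{\frac{45}{2}}}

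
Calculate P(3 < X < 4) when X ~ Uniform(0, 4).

P(3 < X < 4) = ∫_{3}^{4} f(x) dx
where f(x) = \frac{1}{4}
= \frac{1}{4}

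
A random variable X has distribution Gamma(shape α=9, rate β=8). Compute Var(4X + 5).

For X ~ Gamma(shape α=9, rate β=8):
Var(X) = \frac{9}{64}
Var(4X + 5) = (4)² × Var(X) = 16 × \frac{9}{64} = \frac{9}{4}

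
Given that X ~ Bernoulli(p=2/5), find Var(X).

For X ~ Bernoulli(p=2/5):
Var(X) = \frac{6}{25}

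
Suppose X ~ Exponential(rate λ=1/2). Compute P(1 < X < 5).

P(1 < X < 5) = ∫_{1}^{5} f(x) dx
where f(x) = \frac{e^{- \frac{x}{2}}}{2}
= - \frac{1 - e^{2}}{e^{\frac{5}{2}}}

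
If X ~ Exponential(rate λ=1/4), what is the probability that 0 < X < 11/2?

P(0 < X < 11/2) = ∫_{0}^{11/2} f(x) dx
where f(x) = \frac{e^{- \frac{x}{4}}}{4}
= 1 - e^{- \frac{11}{8}}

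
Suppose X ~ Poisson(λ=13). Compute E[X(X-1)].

E[X(X-1)] = E[X² - X] = E[X²] - E[X]
E[X] = 13
E[X²] = Var(X) + (E[X])² = 13 + (13)² = 182
E[X(X-1)] = 182 - 13 = 169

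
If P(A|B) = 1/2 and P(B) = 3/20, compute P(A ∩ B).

By definition, P(A|B) = P(A ∩ B) / P(B)
So P(A ∩ B) = P(A|B) × P(B)
= 1/2 × 3/20
= 3/40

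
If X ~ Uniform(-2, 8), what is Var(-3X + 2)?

For X ~ Uniform(-2, 8):
Var(X) = \frac{25}{3}
Var(-3X + 2) = (-3)² × Var(X) = 9 × \frac{25}{3} = 75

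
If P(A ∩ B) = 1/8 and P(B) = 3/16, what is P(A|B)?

P(A|B) = P(A ∩ B) / P(B)
= (1/8) / (3/16)
= 2/3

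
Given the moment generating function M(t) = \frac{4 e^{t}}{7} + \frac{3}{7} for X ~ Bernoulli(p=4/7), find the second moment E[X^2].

To find E[X^2], compute M^(2)(0):
M^(1)(t) = \frac{4 e^{t}}{7}
M^(2)(t) = \frac{4 e^{t}}{7}
M^(2)(0) = \frac{4}{7}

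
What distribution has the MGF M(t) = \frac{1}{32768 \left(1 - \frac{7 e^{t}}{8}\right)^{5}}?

The MGF M(t) = \frac{1}{32768 \left(1 - \frac{7 e^{t}}{8}\right)^{5}} is the standard form for the NegativeBinomial distribution.
Comparing with the known MGF formula identifies: NegBin(r=5, p=1/8), X = failures before r-th success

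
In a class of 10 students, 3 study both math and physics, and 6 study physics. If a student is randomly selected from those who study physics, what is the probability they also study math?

P(A ∩ B) = 3/10
P(B) = 6/10 = 3/5
P(A|B) = P(A ∩ B) / P(B) = (3/10) / (3/5) = 1/2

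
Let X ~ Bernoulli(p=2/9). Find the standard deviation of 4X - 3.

For X ~ Bernoulli(p=2/9):
Var(X) = \frac{14}{81}
SD(X) = √(Var(X)) = √(\frac{14}{81}) = \frac{\sqrt{14}}{9}
SD(4X - 3) = |4| × SD(X) = 4 × \frac{\sqrt{14}}{9} = \frac{4 \sqrt{14}}{9}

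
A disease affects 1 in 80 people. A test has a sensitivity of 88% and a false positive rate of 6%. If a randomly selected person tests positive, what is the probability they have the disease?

Let D = the rare event, + = positive/flagged.
P(D) = 1/80
P(+|D) = 88/100 = 22/25
P(+|D') = 6/100 = 3/50
P(+) = P(+|D)P(D) + P(+|D')P(D')
     = \frac{22}{25} × \frac{1}{80} + \frac{3}{50} × \frac{79}{80}
     = \frac{281}{4000}
P(D|+) = P(+|D)P(D)/P(+) = \frac{44}{281}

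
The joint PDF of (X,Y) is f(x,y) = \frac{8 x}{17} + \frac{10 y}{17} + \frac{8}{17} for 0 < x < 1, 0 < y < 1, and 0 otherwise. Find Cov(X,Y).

E[XY] = ∫∫ xy × f(x,y) dx dy = \frac{5}{17}
E[X] = \frac{55}{102}
E[Y] = \frac{28}{51}
Cov(X,Y) = E[XY] - E[X]E[Y] = - \frac{5}{2601}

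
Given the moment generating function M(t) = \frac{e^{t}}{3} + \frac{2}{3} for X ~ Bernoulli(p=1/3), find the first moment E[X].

To find E[X], compute M^(1)(0):
M^(1)(t) = \frac{e^{t}}{3}
M^(1)(0) = \frac{1}{3}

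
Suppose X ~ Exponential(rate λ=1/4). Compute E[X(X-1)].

E[X(X-1)] = E[X² - X] = E[X²] - E[X]
E[X] = 4
E[X²] = Var(X) + (E[X])² = 16 + (4)² = 32
E[X(X-1)] = 32 - 4 = 28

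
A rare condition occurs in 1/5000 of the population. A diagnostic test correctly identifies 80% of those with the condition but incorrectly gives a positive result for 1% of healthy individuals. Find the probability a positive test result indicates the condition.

Let D = the rare event, + = positive/flagged.
P(D) = 1/5000
P(+|D) = 80/100 = 4/5
P(+|D') = 1/100
P(+) = P(+|D)P(D) + P(+|D')P(D')
     = \frac{4}{5} × \frac{1}{5000} + \frac{1}{100} × \frac{4999}{5000}
     = \frac{5079}{500000}
P(D|+) = P(+|D)P(D)/P(+) = \frac{80}{5079}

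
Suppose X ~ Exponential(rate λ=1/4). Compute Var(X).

For X ~ Exponential(rate λ=1/4):
Var(X) = 16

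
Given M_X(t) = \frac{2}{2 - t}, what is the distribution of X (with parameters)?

The MGF M(t) = \frac{2}{2 - t} is the standard form for the Exponential distribution.
Comparing with the known MGF formula identifies: Exponential(rate λ=2)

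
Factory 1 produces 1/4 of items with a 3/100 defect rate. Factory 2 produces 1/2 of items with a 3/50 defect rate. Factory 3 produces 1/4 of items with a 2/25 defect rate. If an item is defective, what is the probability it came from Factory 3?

Using Bayes' theorem:
P(F1) = 1/4, P(D|F1) = 3/100
P(F2) = 1/2, P(D|F2) = 3/50
P(F3) = 1/4, P(D|F3) = 2/25
P(D) = P(D|F1)P(F1) + P(D|F2)P(F2) + P(D|F3)P(F3)
     = \frac{23}{400}
P(F3|D) = P(D|F3)P(F3) / P(D)
= \frac{8}{23}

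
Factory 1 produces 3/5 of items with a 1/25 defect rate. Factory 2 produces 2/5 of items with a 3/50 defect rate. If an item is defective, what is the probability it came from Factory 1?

Using Bayes' theorem:
P(F1) = 3/5, P(D|F1) = 1/25
P(F2) = 2/5, P(D|F2) = 3/50
P(D) = P(D|F1)P(F1) + P(D|F2)P(F2)
     = \frac{6}{125}
P(F1|D) = P(D|F1)P(F1) / P(D)
= \frac{1}{2}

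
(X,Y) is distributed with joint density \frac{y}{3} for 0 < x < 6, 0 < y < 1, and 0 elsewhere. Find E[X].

f_X(x) = ∫_0^1 \frac{y}{3} dy = \frac{1}{6}
E[X] = ∫_0^6 x × (\frac{1}{6}) dx = 3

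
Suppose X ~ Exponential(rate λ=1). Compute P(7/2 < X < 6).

P(7/2 < X < 6) = ∫_{7/2}^{6} f(x) dx
where f(x) = e^{- x}
= - \frac{1}{e^{6}} + e^{- \frac{7}{2}}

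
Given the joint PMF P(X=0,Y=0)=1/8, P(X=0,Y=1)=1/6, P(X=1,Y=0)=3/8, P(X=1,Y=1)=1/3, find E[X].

First find marginal of X:
P(X=0) = 7/24
P(X=1) = 17/24
E[X] = 0 × 7/24 + 1 × 17/24 = 17/24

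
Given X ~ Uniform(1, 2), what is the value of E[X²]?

Using the identity E[X²] = Var(X) + (E[X])²:
E[X] = \frac{3}{2}
Var(X) = \frac{1}{12}
E[X²] = \frac{1}{12} + (\frac{3}{2})²
= \frac{7}{3}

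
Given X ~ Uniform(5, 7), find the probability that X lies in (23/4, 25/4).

P(23/4 < X < 25/4) = ∫_{23/4}^{25/4} f(x) dx
where f(x) = \frac{1}{2}
= \frac{1}{4}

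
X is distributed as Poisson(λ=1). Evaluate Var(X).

For X ~ Poisson(λ=1):
Var(X) = 1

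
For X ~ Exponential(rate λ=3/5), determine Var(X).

For X ~ Exponential(rate λ=3/5):
Var(X) = \frac{25}{9}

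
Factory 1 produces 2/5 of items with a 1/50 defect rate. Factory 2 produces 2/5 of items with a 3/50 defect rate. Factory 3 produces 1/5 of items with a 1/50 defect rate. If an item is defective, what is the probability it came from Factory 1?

Using Bayes' theorem:
P(F1) = 2/5, P(D|F1) = 1/50
P(F2) = 2/5, P(D|F2) = 3/50
P(F3) = 1/5, P(D|F3) = 1/50
P(D) = P(D|F1)P(F1) + P(D|F2)P(F2) + P(D|F3)P(F3)
     = \frac{9}{250}
P(F1|D) = P(D|F1)P(F1) / P(D)
= \frac{2}{9}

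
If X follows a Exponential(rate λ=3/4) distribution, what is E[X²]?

Using the identity E[X²] = Var(X) + (E[X])²:
E[X] = \frac{4}{3}
Var(X) = \frac{16}{9}
E[X²] = \frac{16}{9} + (\frac{4}{3})²
= \frac{32}{9}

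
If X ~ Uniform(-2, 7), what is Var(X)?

For X ~ Uniform(-2, 7):
Var(X) = \frac{27}{4}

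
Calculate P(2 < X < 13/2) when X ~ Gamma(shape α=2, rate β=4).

P(2 < X < 13/2) = ∫_{2}^{13/2} f(x) dx
where f(x) = 16 x e^{- 4 x}
= \frac{9 \left(-3 + e^{18}\right)}{e^{26}}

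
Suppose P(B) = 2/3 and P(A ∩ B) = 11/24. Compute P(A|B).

P(A|B) = P(A ∩ B) / P(B)
= (11/24) / (2/3)
= 11/16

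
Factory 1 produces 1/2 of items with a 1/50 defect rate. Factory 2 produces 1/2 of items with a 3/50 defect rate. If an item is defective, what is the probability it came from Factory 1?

Using Bayes' theorem:
P(F1) = 1/2, P(D|F1) = 1/50
P(F2) = 1/2, P(D|F2) = 3/50
P(D) = P(D|F1)P(F1) + P(D|F2)P(F2)
     = \frac{1}{25}
P(F1|D) = P(D|F1)P(F1) / P(D)
= \frac{1}{4}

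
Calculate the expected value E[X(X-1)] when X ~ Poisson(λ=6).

E[X(X-1)] = E[X² - X] = E[X²] - E[X]
E[X] = 6
E[X²] = Var(X) + (E[X])² = 6 + (6)² = 42
E[X(X-1)] = 42 - 6 = 36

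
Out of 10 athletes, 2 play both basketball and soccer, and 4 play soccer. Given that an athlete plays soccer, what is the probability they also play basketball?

P(A ∩ B) = 2/10 = 1/5
P(B) = 4/10 = 2/5
P(A|B) = P(A ∩ B) / P(B) = (1/5) / (2/5) = 1/2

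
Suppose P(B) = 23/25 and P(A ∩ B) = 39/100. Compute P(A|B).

P(A|B) = P(A ∩ B) / P(B)
= (39/100) / (23/25)
= 39/92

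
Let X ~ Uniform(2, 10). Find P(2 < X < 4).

P(2 < X < 4) = ∫_{2}^{4} f(x) dx
where f(x) = \frac{1}{8}
= \frac{1}{4}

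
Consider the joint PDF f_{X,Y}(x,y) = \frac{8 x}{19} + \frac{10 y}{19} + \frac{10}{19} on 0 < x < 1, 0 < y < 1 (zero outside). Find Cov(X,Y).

E[XY] = ∫∫ xy × f(x,y) dx dy = \frac{11}{38}
E[X] = \frac{61}{114}
E[Y] = \frac{31}{57}
Cov(X,Y) = E[XY] - E[X]E[Y] = - \frac{5}{3249}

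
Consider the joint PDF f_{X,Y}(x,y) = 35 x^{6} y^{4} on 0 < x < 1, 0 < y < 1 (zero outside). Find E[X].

E[X] = ∫_0^1 ∫_0^1 x × f(x,y) dy dx
= ∫_0^1 ∫_0^1 x × (35 x^{6} y^{4}) dy dx
= \frac{7}{8}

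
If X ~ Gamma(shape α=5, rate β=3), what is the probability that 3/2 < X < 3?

P(3/2 < X < 3) = ∫_{3/2}^{3} f(x) dx
where f(x) = \frac{81 x^{4} e^{- 3 x}}{8}
= - \frac{3563}{8 e^{9}} + \frac{6131}{128 e^{\frac{9}{2}}}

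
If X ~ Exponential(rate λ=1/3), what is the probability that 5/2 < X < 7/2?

P(5/2 < X < 7/2) = ∫_{5/2}^{7/2} f(x) dx
where f(x) = \frac{e^{- \frac{x}{3}}}{3}
= - \frac{1 - e^{\frac{1}{3}}}{e^{\frac{7}{6}}}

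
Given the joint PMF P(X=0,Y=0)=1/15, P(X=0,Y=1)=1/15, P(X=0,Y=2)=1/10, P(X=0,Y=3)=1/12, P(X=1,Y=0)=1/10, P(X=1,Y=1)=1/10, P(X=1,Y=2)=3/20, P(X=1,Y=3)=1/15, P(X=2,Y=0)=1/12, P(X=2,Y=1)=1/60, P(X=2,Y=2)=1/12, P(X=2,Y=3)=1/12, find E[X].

First find marginal of X:
P(X=0) = 19/60
P(X=1) = 5/12
P(X=2) = 4/15
E[X] = 0 × 19/60 + 1 × 5/12 + 2 × 4/15 = 19/20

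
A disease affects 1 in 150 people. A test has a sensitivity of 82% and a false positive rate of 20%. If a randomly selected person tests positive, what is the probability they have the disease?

Let D = the rare event, + = positive/flagged.
P(D) = 1/150
P(+|D) = 82/100 = 41/50
P(+|D') = 20/100 = 1/5
P(+) = P(+|D)P(D) + P(+|D')P(D')
     = \frac{41}{50} × \frac{1}{150} + \frac{1}{5} × \frac{149}{150}
     = \frac{1531}{7500}
P(D|+) = P(+|D)P(D)/P(+) = \frac{41}{1531}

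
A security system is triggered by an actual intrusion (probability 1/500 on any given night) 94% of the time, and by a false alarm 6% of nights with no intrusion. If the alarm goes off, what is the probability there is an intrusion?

Let D = the rare event, + = positive/flagged.
P(D) = 1/500
P(+|D) = 94/100 = 47/50
P(+|D') = 6/100 = 3/50
P(+) = P(+|D)P(D) + P(+|D')P(D')
     = \frac{47}{50} × \frac{1}{500} + \frac{3}{50} × \frac{499}{500}
     = \frac{193}{3125}
P(D|+) = P(+|D)P(D)/P(+) = \frac{47}{1544}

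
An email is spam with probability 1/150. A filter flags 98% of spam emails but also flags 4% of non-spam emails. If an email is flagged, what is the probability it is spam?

Let D = the rare event, + = positive/flagged.
P(D) = 1/150
P(+|D) = 98/100 = 49/50
P(+|D') = 4/100 = 1/25
P(+) = P(+|D)P(D) + P(+|D')P(D')
     = \frac{49}{50} × \frac{1}{150} + \frac{1}{25} × \frac{149}{150}
     = \frac{347}{7500}
P(D|+) = P(+|D)P(D)/P(+) = \frac{49}{347}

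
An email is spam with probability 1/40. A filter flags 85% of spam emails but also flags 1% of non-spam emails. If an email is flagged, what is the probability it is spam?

Let D = the rare event, + = positive/flagged.
P(D) = 1/40
P(+|D) = 85/100 = 17/20
P(+|D') = 1/100
P(+) = P(+|D)P(D) + P(+|D')P(D')
     = \frac{17}{20} × \frac{1}{40} + \frac{1}{100} × \frac{39}{40}
     = \frac{31}{1000}
P(D|+) = P(+|D)P(D)/P(+) = \frac{85}{124}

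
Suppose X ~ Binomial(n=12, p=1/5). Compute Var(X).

For X ~ Binomial(n=12, p=1/5):
Var(X) = \frac{48}{25}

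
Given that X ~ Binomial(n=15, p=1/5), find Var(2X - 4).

For X ~ Binomial(n=15, p=1/5):
Var(X) = \frac{12}{5}
Var(2X - 4) = (2)² × Var(X) = 4 × \frac{12}{5} = \frac{48}{5}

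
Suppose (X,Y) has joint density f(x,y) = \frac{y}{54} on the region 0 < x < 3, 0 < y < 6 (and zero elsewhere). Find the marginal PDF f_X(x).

f_X(x) = ∫_0^6 f(x,y) dy
= ∫_0^6 \frac{y}{54} dy
= \frac{1}{3} for 0 < x < 3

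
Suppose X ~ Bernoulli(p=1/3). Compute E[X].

For X ~ Bernoulli(p=1/3), the expected value is:
E[X] = \frac{1}{3}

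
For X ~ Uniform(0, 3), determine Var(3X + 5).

For X ~ Uniform(0, 3):
Var(X) = \frac{3}{4}
Var(3X + 5) = (3)² × Var(X) = 9 × \frac{3}{4} = \frac{27}{4}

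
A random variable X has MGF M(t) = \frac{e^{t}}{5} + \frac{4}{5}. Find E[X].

To find E[X], compute M^(1)(0):
M^(1)(t) = \frac{e^{t}}{5}
M^(1)(0) = \frac{1}{5}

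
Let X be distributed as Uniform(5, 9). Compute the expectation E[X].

For X ~ Uniform(5, 9), the expected value is:
E[X] = 7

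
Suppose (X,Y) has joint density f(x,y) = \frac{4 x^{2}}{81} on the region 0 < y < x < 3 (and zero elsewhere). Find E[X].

f_X(x) = ∫_0^x \frac{4 x^{2}}{81} dy = \frac{4 x^{3}}{81}
E[X] = ∫_0^3 x × (\frac{4 x^{3}}{81}) dx = \frac{12}{5}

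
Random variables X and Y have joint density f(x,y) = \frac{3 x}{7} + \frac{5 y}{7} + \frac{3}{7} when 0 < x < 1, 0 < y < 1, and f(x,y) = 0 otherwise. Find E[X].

E[X] = ∫_0^1 ∫_0^1 x × f(x,y) dy dx
= ∫_0^1 ∫_0^1 x × (\frac{3 x}{7} + \frac{5 y}{7} + \frac{3}{7}) dy dx
= \frac{15}{28}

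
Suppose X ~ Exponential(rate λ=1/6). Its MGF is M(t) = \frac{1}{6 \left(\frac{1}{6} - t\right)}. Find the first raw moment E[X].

To find E[X], compute M^(1)(0):
M^(1)(t) = \frac{1}{6 \left(\frac{1}{6} - t\right)^{2}}
M^(1)(0) = 6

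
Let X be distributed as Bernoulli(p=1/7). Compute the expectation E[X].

For X ~ Bernoulli(p=1/7), the expected value is:
E[X] = \frac{1}{7}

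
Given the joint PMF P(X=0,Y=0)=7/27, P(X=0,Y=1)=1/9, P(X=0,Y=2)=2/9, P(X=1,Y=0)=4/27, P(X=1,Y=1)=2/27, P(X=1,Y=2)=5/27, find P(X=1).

P(X=1) = P(X=1,Y=0) + P(X=1,Y=1) + P(X=1,Y=2)
= 4/27 + 2/27 + 5/27
= 11/27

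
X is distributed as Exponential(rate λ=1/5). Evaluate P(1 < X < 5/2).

P(1 < X < 5/2) = ∫_{1}^{5/2} f(x) dx
where f(x) = \frac{e^{- \frac{x}{5}}}{5}
= - \frac{1}{e^{\frac{1}{2}}} + e^{- \frac{1}{5}}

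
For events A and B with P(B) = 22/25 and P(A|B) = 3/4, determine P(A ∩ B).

By definition, P(A|B) = P(A ∩ B) / P(B)
So P(A ∩ B) = P(A|B) × P(B)
= 3/4 × 22/25
= 33/50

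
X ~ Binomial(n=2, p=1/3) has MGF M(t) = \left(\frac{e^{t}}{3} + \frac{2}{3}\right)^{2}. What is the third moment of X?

To find E[X^3], compute M^(3)(0):
M^(1)(t) = \frac{2 \left(\frac{e^{t}}{3} + \frac{2}{3}\right) e^{t}}{3}
M^(2)(t) = \frac{2 \left(\frac{e^{t}}{3} + \frac{2}{3}\right) e^{t}}{3} + \frac{2 e^{2 t}}{9}
M^(3)(t) = \frac{2 \left(\frac{e^{t}}{3} + \frac{2}{3}\right) e^{t}}{3} + \frac{2 e^{2 t}}{3}
M^(3)(0) = \frac{4}{3}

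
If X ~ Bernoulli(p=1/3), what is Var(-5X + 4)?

For X ~ Bernoulli(p=1/3):
Var(X) = \frac{2}{9}
Var(-5X + 4) = (-5)² × Var(X) = 25 × \frac{2}{9} = \frac{50}{9}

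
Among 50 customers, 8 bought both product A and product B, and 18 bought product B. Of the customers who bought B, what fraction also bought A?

P(A ∩ B) = 8/50 = 4/25
P(B) = 18/50 = 9/25
P(A|B) = P(A ∩ B) / P(B) = (4/25) / (9/25) = 4/9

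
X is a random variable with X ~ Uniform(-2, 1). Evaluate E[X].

For X ~ Uniform(-2, 1), the expected value is:
E[X] = - \frac{1}{2}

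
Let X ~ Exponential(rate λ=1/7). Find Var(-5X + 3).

For X ~ Exponential(rate λ=1/7):
Var(X) = 49
Var(-5X + 3) = (-5)² × Var(X) = 25 × 49 = 1225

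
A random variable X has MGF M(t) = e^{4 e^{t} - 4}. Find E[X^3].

To find E[X^3], compute M^(3)(0):
M^(1)(t) = 4 e^{t} e^{4 e^{t} - 4}
M^(2)(t) = 16 e^{2 t} e^{4 e^{t} - 4} + 4 e^{t} e^{4 e^{t} - 4}
M^(3)(t) = 64 e^{3 t} e^{4 e^{t} - 4} + 48 e^{2 t} e^{4 e^{t} - 4} + 4 e^{t} e^{4 e^{t} - 4}
M^(3)(0) = 116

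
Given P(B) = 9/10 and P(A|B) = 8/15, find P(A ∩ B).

By definition, P(A|B) = P(A ∩ B) / P(B)
So P(A ∩ B) = P(A|B) × P(B)
= 8/15 × 9/10
= 12/25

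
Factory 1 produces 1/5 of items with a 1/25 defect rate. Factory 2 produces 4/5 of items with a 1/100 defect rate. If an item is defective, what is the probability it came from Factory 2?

Using Bayes' theorem:
P(F1) = 1/5, P(D|F1) = 1/25
P(F2) = 4/5, P(D|F2) = 1/100
P(D) = P(D|F1)P(F1) + P(D|F2)P(F2)
     = \frac{2}{125}
P(F2|D) = P(D|F2)P(F2) / P(D)
= \frac{1}{2}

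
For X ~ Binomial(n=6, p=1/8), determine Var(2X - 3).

For X ~ Binomial(n=6, p=1/8):
Var(X) = \frac{21}{32}
Var(2X - 3) = (2)² × Var(X) = 4 × \frac{21}{32} = \frac{21}{8}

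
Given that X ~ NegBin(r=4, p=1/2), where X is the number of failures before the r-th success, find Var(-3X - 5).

For X ~ NegBin(r=4, p=1/2), where X is the number of failures before the r-th success:
Var(X) = 8
Var(-3X - 5) = (-3)² × Var(X) = 9 × 8 = 72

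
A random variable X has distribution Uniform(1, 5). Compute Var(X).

For X ~ Uniform(1, 5):
Var(X) = \frac{4}{3}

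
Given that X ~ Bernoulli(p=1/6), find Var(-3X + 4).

For X ~ Bernoulli(p=1/6):
Var(X) = \frac{5}{36}
Var(-3X + 4) = (-3)² × Var(X) = 9 × \frac{5}{36} = \frac{5}{4}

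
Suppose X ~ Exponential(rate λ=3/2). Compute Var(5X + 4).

For X ~ Exponential(rate λ=3/2):
Var(X) = \frac{4}{9}
Var(5X + 4) = (5)² × Var(X) = 25 × \frac{4}{9} = \frac{100}{9}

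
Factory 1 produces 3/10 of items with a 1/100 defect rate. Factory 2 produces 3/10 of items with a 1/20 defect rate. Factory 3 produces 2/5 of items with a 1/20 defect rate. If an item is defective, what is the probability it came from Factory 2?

Using Bayes' theorem:
P(F1) = 3/10, P(D|F1) = 1/100
P(F2) = 3/10, P(D|F2) = 1/20
P(F3) = 2/5, P(D|F3) = 1/20
P(D) = P(D|F1)P(F1) + P(D|F2)P(F2) + P(D|F3)P(F3)
     = \frac{19}{500}
P(F2|D) = P(D|F2)P(F2) / P(D)
= \frac{15}{38}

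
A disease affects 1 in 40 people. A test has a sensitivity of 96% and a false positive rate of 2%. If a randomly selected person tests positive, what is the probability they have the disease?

Let D = the rare event, + = positive/flagged.
P(D) = 1/40
P(+|D) = 96/100 = 24/25
P(+|D') = 2/100 = 1/50
P(+) = P(+|D)P(D) + P(+|D')P(D')
     = \frac{24}{25} × \frac{1}{40} + \frac{1}{50} × \frac{39}{40}
     = \frac{87}{2000}
P(D|+) = P(+|D)P(D)/P(+) = \frac{16}{29}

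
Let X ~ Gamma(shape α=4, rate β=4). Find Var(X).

For X ~ Gamma(shape α=4, rate β=4):
Var(X) = \frac{1}{4}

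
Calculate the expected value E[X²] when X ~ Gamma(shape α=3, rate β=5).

Using the identity E[X²] = Var(X) + (E[X])²:
E[X] = \frac{3}{5}
Var(X) = \frac{3}{25}
E[X²] = \frac{3}{25} + (\frac{3}{5})²
= \frac{12}{25}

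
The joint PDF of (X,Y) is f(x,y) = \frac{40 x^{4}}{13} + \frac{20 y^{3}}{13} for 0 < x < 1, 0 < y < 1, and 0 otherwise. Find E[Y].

E[Y] = ∫_0^1 ∫_0^1 y × f(x,y) dx dy
= \frac{8}{13}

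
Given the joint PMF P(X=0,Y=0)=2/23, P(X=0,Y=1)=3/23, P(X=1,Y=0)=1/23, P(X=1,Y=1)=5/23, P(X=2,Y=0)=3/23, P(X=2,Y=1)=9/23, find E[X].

First find marginal of X:
P(X=0) = 5/23
P(X=1) = 6/23
P(X=2) = 12/23
E[X] = 0 × 5/23 + 1 × 6/23 + 2 × 12/23 = 30/23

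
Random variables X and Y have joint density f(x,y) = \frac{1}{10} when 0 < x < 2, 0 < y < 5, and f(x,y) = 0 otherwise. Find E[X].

f_X(x) = ∫_0^5 \frac{1}{10} dy = \frac{1}{2}
E[X] = ∫_0^2 x × (\frac{1}{2}) dx = 1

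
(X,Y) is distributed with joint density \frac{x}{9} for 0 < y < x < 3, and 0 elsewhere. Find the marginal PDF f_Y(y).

f_Y(y) = ∫_y^3 \frac{x}{9} dx = \frac{1}{2} - \frac{y^{2}}{18}
for 0 < y < 3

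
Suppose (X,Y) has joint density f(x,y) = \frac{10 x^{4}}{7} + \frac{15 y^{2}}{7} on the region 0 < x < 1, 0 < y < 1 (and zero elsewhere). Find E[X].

E[X] = ∫_0^1 ∫_0^1 x × f(x,y) dy dx
= ∫_0^1 ∫_0^1 x × (\frac{10 x^{4}}{7} + \frac{15 y^{2}}{7}) dy dx
= \frac{25}{42}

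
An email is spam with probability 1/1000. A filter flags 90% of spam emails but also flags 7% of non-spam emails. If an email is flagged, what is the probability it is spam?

Let D = the rare event, + = positive/flagged.
P(D) = 1/1000
P(+|D) = 90/100 = 9/10
P(+|D') = 7/100
P(+) = P(+|D)P(D) + P(+|D')P(D')
     = \frac{9}{10} × \frac{1}{1000} + \frac{7}{100} × \frac{999}{1000}
     = \frac{7083}{100000}
P(D|+) = P(+|D)P(D)/P(+) = \frac{10}{787}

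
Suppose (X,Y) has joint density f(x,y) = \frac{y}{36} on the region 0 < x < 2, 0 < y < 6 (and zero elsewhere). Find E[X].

f_X(x) = ∫_0^6 \frac{y}{36} dy = \frac{1}{2}
E[X] = ∫_0^2 x × (\frac{1}{2}) dx = 1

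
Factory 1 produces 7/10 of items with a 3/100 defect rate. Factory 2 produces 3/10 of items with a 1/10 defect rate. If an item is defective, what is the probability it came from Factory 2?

Using Bayes' theorem:
P(F1) = 7/10, P(D|F1) = 3/100
P(F2) = 3/10, P(D|F2) = 1/10
P(D) = P(D|F1)P(F1) + P(D|F2)P(F2)
     = \frac{51}{1000}
P(F2|D) = P(D|F2)P(F2) / P(D)
= \frac{10}{17}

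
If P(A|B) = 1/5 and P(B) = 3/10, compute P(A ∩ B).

By definition, P(A|B) = P(A ∩ B) / P(B)
So P(A ∩ B) = P(A|B) × P(B)
= 1/5 × 3/10
= 3/50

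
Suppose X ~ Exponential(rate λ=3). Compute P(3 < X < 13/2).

P(3 < X < 13/2) = ∫_{3}^{13/2} f(x) dx
where f(x) = 3 e^{- 3 x}
= - \frac{1}{e^{\frac{39}{2}}} + e^{-9}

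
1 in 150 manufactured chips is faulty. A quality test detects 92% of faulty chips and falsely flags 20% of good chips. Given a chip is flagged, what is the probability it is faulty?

Let D = the rare event, + = positive/flagged.
P(D) = 1/150
P(+|D) = 92/100 = 23/25
P(+|D') = 20/100 = 1/5
P(+) = P(+|D)P(D) + P(+|D')P(D')
     = \frac{23}{25} × \frac{1}{150} + \frac{1}{5} × \frac{149}{150}
     = \frac{128}{625}
P(D|+) = P(+|D)P(D)/P(+) = \frac{23}{768}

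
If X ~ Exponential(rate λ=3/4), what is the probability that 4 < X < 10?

P(4 < X < 10) = ∫_{4}^{10} f(x) dx
where f(x) = \frac{3 e^{- \frac{3 x}{4}}}{4}
= - \frac{1}{e^{\frac{15}{2}}} + e^{-3}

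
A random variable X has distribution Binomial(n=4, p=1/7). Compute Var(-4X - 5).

For X ~ Binomial(n=4, p=1/7):
Var(X) = \frac{24}{49}
Var(-4X - 5) = (-4)² × Var(X) = 16 × \frac{24}{49} = \frac{384}{49}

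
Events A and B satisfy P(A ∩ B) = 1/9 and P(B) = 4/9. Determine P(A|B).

P(A|B) = P(A ∩ B) / P(B)
= (1/9) / (4/9)
= 1/4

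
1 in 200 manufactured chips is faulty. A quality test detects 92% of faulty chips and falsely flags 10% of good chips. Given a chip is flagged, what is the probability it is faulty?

Let D = the rare event, + = positive/flagged.
P(D) = 1/200
P(+|D) = 92/100 = 23/25
P(+|D') = 10/100 = 1/10
P(+) = P(+|D)P(D) + P(+|D')P(D')
     = \frac{23}{25} × \frac{1}{200} + \frac{1}{10} × \frac{199}{200}
     = \frac{1041}{10000}
P(D|+) = P(+|D)P(D)/P(+) = \frac{46}{1041}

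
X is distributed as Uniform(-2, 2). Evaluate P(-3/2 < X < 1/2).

P(-3/2 < X < 1/2) = ∫_{-3/2}^{1/2} f(x) dx
where f(x) = \frac{1}{4}
= \frac{1}{2}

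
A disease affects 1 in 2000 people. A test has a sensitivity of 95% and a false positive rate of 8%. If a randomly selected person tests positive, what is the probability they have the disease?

Let D = the rare event, + = positive/flagged.
P(D) = 1/2000
P(+|D) = 95/100 = 19/20
P(+|D') = 8/100 = 2/25
P(+) = P(+|D)P(D) + P(+|D')P(D')
     = \frac{19}{20} × \frac{1}{2000} + \frac{2}{25} × \frac{1999}{2000}
     = \frac{16087}{200000}
P(D|+) = P(+|D)P(D)/P(+) = \frac{95}{16087}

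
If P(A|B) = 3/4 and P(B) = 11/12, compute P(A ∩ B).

By definition, P(A|B) = P(A ∩ B) / P(B)
So P(A ∩ B) = P(A|B) × P(B)
= 3/4 × 11/12
= 11/16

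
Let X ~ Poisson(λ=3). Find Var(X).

For X ~ Poisson(λ=3):
Var(X) = 3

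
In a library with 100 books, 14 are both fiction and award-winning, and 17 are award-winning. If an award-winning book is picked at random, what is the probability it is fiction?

P(A ∩ B) = 14/100 = 7/50
P(B) = 17/100
P(A|B) = P(A ∩ B) / P(B) = (7/50) / (17/100) = 14/17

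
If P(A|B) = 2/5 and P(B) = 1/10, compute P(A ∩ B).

By definition, P(A|B) = P(A ∩ B) / P(B)
So P(A ∩ B) = P(A|B) × P(B)
= 2/5 × 1/10
= 1/25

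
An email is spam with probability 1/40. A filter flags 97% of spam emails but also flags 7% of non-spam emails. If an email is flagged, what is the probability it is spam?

Let D = the rare event, + = positive/flagged.
P(D) = 1/40
P(+|D) = 97/100
P(+|D') = 7/100
P(+) = P(+|D)P(D) + P(+|D')P(D')
     = \frac{97}{100} × \frac{1}{40} + \frac{7}{100} × \frac{39}{40}
     = \frac{37}{400}
P(D|+) = P(+|D)P(D)/P(+) = \frac{97}{370}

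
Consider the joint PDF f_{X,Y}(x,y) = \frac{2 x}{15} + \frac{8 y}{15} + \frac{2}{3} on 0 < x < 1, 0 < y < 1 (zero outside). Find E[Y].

E[Y] = ∫_0^1 ∫_0^1 y × f(x,y) dx dy
= \frac{49}{90}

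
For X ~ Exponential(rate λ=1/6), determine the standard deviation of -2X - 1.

For X ~ Exponential(rate λ=1/6):
Var(X) = 36
SD(X) = √(Var(X)) = √(36) = 6
SD(-2X - 1) = |-2| × SD(X) = 2 × 6 = 12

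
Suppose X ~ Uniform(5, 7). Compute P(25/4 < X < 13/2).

P(25/4 < X < 13/2) = ∫_{25/4}^{13/2} f(x) dx
where f(x) = \frac{1}{2}
= \frac{1}{8}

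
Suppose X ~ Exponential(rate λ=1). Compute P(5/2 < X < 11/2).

P(5/2 < X < 11/2) = ∫_{5/2}^{11/2} f(x) dx
where f(x) = e^{- x}
= - \frac{1 - e^{3}}{e^{\frac{11}{2}}}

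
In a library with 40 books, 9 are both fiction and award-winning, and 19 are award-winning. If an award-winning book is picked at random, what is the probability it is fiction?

P(A ∩ B) = 9/40
P(B) = 19/40
P(A|B) = P(A ∩ B) / P(B) = (9/40) / (19/40) = 9/19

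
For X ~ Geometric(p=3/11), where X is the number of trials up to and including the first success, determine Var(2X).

For X ~ Geometric(p=3/11), where X is the number of trials up to and including the first success:
Var(X) = \frac{88}{9}
Var(2X) = (2)² × Var(X) = 4 × \frac{88}{9} = \frac{352}{9}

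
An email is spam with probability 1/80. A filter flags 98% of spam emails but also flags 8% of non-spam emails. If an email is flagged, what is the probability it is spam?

Let D = the rare event, + = positive/flagged.
P(D) = 1/80
P(+|D) = 98/100 = 49/50
P(+|D') = 8/100 = 2/25
P(+) = P(+|D)P(D) + P(+|D')P(D')
     = \frac{49}{50} × \frac{1}{80} + \frac{2}{25} × \frac{79}{80}
     = \frac{73}{800}
P(D|+) = P(+|D)P(D)/P(+) = \frac{49}{365}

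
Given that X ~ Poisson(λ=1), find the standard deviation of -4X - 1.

For X ~ Poisson(λ=1):
Var(X) = 1
SD(X) = √(Var(X)) = √(1) = 1
SD(-4X - 1) = |-4| × SD(X) = 4 × 1 = 4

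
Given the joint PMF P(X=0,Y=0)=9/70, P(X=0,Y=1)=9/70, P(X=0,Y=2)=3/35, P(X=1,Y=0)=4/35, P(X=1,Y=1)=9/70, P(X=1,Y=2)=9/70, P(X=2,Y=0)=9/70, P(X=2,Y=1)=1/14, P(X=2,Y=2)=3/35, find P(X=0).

P(X=0) = P(X=0,Y=0) + P(X=0,Y=1) + P(X=0,Y=2)
= 9/70 + 9/70 + 3/35
= 12/35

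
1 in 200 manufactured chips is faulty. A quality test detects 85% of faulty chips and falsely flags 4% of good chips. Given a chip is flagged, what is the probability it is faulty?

Let D = the rare event, + = positive/flagged.
P(D) = 1/200
P(+|D) = 85/100 = 17/20
P(+|D') = 4/100 = 1/25
P(+) = P(+|D)P(D) + P(+|D')P(D')
     = \frac{17}{20} × \frac{1}{200} + \frac{1}{25} × \frac{199}{200}
     = \frac{881}{20000}
P(D|+) = P(+|D)P(D)/P(+) = \frac{85}{881}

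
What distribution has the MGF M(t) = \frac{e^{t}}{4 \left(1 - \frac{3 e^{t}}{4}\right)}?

The MGF M(t) = \frac{e^{t}}{4 \left(1 - \frac{3 e^{t}}{4}\right)} is the standard form for the Geometric distribution.
Comparing with the known MGF formula identifies: Geometric(p=1/4), X = trial number of first success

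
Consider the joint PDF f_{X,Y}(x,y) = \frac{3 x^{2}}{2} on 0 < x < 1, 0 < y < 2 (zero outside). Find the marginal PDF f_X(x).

f_X(x) = ∫_0^2 f(x,y) dy
= ∫_0^2 \frac{3 x^{2}}{2} dy
= 3 x^{2} for 0 < x < 1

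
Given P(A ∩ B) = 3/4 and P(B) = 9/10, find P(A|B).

P(A|B) = P(A ∩ B) / P(B)
= (3/4) / (9/10)
= 5/6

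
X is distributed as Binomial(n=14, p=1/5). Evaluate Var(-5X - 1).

For X ~ Binomial(n=14, p=1/5):
Var(X) = \frac{56}{25}
Var(-5X - 1) = (-5)² × Var(X) = 25 × \frac{56}{25} = 56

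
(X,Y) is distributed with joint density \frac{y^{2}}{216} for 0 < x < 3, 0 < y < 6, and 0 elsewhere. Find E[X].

f_X(x) = ∫_0^6 \frac{y^{2}}{216} dy = \frac{1}{3}
E[X] = ∫_0^3 x × (\frac{1}{3}) dx = \frac{3}{2}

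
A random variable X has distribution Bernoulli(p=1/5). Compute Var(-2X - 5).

For X ~ Bernoulli(p=1/5):
Var(X) = \frac{4}{25}
Var(-2X - 5) = (-2)² × Var(X) = 4 × \frac{4}{25} = \frac{16}{25}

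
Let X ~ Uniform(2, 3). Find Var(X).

For X ~ Uniform(2, 3):
Var(X) = \frac{1}{12}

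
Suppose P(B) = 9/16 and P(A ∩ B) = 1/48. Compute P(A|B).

P(A|B) = P(A ∩ B) / P(B)
= (1/48) / (9/16)
= 1/27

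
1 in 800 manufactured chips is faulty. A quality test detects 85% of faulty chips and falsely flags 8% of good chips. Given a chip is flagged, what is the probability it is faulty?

Let D = the rare event, + = positive/flagged.
P(D) = 1/800
P(+|D) = 85/100 = 17/20
P(+|D') = 8/100 = 2/25
P(+) = P(+|D)P(D) + P(+|D')P(D')
     = \frac{17}{20} × \frac{1}{800} + \frac{2}{25} × \frac{799}{800}
     = \frac{6477}{80000}
P(D|+) = P(+|D)P(D)/P(+) = \frac{5}{381}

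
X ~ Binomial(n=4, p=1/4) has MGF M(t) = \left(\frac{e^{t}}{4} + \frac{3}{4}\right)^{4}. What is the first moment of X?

To find E[X], compute M^(1)(0):
M^(1)(t) = \left(\frac{e^{t}}{4} + \frac{3}{4}\right)^{3} e^{t}
M^(1)(0) = 1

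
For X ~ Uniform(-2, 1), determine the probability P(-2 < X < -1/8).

P(-2 < X < -1/8) = ∫_{-2}^{-1/8} f(x) dx
where f(x) = \frac{1}{3}
= \frac{5}{8}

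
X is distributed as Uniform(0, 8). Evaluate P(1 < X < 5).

P(1 < X < 5) = ∫_{1}^{5} f(x) dx
where f(x) = \frac{1}{8}
= \frac{1}{2}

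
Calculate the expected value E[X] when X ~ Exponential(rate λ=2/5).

For X ~ Exponential(rate λ=2/5), the expected value is:
E[X] = \frac{5}{2}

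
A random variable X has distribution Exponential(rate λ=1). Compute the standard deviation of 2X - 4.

For X ~ Exponential(rate λ=1):
Var(X) = 1
SD(X) = √(Var(X)) = √(1) = 1
SD(2X - 4) = |2| × SD(X) = 2 × 1 = 2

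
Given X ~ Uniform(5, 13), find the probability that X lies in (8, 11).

P(8 < X < 11) = ∫_{8}^{11} f(x) dx
where f(x) = \frac{1}{8}
= \frac{3}{8}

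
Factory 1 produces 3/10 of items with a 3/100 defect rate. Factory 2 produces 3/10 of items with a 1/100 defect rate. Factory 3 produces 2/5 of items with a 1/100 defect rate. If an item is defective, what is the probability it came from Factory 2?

Using Bayes' theorem:
P(F1) = 3/10, P(D|F1) = 3/100
P(F2) = 3/10, P(D|F2) = 1/100
P(F3) = 2/5, P(D|F3) = 1/100
P(D) = P(D|F1)P(F1) + P(D|F2)P(F2) + P(D|F3)P(F3)
     = \frac{2}{125}
P(F2|D) = P(D|F2)P(F2) / P(D)
= \frac{3}{16}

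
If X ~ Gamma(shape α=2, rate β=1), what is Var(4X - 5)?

For X ~ Gamma(shape α=2, rate β=1):
Var(X) = 2
Var(4X - 5) = (4)² × Var(X) = 16 × 2 = 32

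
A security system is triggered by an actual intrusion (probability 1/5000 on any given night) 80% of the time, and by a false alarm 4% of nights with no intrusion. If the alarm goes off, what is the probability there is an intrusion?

Let D = the rare event, + = positive/flagged.
P(D) = 1/5000
P(+|D) = 80/100 = 4/5
P(+|D') = 4/100 = 1/25
P(+) = P(+|D)P(D) + P(+|D')P(D')
     = \frac{4}{5} × \frac{1}{5000} + \frac{1}{25} × \frac{4999}{5000}
     = \frac{5019}{125000}
P(D|+) = P(+|D)P(D)/P(+) = \frac{20}{5019}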